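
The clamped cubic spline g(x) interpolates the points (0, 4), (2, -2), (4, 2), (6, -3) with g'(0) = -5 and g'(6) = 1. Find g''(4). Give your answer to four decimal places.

-6.9000

Write M_i for g''(x_i). With h_i = 2, 2, 2 and divided differences Δ_i = -3, 2, -5/2, the continuity of g' gives the tridiagonal system
  2·M_0 + 8·M_1 + 2·M_2 = 6(Δ_1 - Δ_0) = 30
  2·M_1 + 8·M_2 + 2·M_3 = 6(Δ_2 - Δ_1) = -27
Clamped end conditions give two more equations: 2h_0·M_0 + h_0·M_1 = 6(Δ_0 - g'(0)) = 12 and h_2·M_2 + 2h_2·M_3 = 6(g'(6) - Δ_2) = 21.
Solving: M_0 = 3/10, M_1 = 27/5, M_2 = -69/10, M_3 = 87/10.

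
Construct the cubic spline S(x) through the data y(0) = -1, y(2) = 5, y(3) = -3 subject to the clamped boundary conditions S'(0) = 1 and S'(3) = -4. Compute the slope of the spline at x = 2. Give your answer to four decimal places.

-5.3333

Let m_i = S''(x_i). Step sizes h_i = 2, 1; slopes of the chords Δ_i = (y_(i+1) - y_i)/h_i = 3, -8.
  2·m_0 + 6·m_1 + 1·m_2 = 6(Δ_1 - Δ_0) = -66
Clamped end conditions give two more equations: 2h_0·m_0 + h_0·m_1 = 6(Δ_0 - S'(0)) = 12 and h_1·m_1 + 2h_1·m_2 = 6(S'(3) - Δ_1) = 24.
Solving: m_0 = 37/3, m_1 = -56/3, m_2 = 64/3.
On [2, 3], S'(x) = b_1 + 2c_1·(x - 2) + 3d_1·(x - 2)² with b_1 = Δ_1 - h_1(2m_1 + m_2)/6 = -16/3, c_1 = m_1/2 = -28/3, d_1 = (m_2 - m_1)/(6h_1) = 20/3. So S'(2) = -16/3.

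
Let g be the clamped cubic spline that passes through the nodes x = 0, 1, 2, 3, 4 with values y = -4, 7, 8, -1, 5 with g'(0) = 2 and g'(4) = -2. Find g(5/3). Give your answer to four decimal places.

Put M_i = g'' at the i-th knot. Here h = (1, 1, 1, 1) and Δ = (11, 1, -9, 6), so the interior equations h_(i-1)·M_(i-1) + 2(h_(i-1)+h_i)·M_i + h_i·M_(i+1) = 6(Δ_i − Δ_(i-1)) read
  1·M_0 + 4·M_1 + 1·M_2 = 6(Δ_1 - Δ_0) = -60
  1·M_1 + 4·M_2 + 1·M_3 = 6(Δ_2 - Δ_1) = -60
  1·M_2 + 4·M_3 + 1·M_4 = 6(Δ_3 - Δ_2) = 90
Clamped end conditions give two more equations: 2h_0·M_0 + h_0·M_1 = 6(Δ_0 - g'(0)) = 54 and h_3·M_3 + 2h_3·M_4 = 6(g'(4) - Δ_3) = -48.
Forward elimination and back-substitution give M_0 = 1025/28, M_1 = -269/14, M_2 = -79/4, M_3 = 535/14, M_4 = -1207/28.
On [1, 2], g(x) = 7 + 599/56·(x - 1) - 269/28·(x - 1)² - 5/56·(x - 1)³.
With (x - 1) = 2/3: g(5/3) = 7435/756.

9.8347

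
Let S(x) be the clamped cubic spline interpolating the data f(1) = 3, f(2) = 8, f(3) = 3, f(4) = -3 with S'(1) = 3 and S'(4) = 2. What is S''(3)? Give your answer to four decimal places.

-3.4667

Write M_i for S''(x_i). With h_i = 1, 1, 1 and divided differences Δ_i = 5, -5, -6, the continuity of S' gives the tridiagonal system
  1·M_0 + 4·M_1 + 1·M_2 = 6(Δ_1 - Δ_0) = -60
  1·M_1 + 4·M_2 + 1·M_3 = 6(Δ_2 - Δ_1) = -6
Clamped end conditions give two more equations: 2h_0·M_0 + h_0·M_1 = 6(Δ_0 - S'(1)) = 12 and h_2·M_2 + 2h_2·M_3 = 6(S'(4) - Δ_2) = 48.
Solving the tridiagonal system: M_0 = 224/15, M_1 = -268/15, M_2 = -52/15, M_3 = 386/15.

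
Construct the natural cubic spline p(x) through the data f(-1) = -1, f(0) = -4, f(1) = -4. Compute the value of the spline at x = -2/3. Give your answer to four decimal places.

Let σ_i = p''(x_i). Step sizes h_i = 1, 1; slopes of the chords Δ_i = (y_(i+1) - y_i)/h_i = -3, 0.
  1·σ_0 + 4·σ_1 + 1·σ_2 = 6(Δ_1 - Δ_0) = 18
Natural end conditions: σ_0 = σ_2 = 0.
Hence σ_0 = 0, σ_1 = 9/2, σ_2 = 0.
On [-1, 0], p(x) = -1 - 15/4·(x + 1) + 0·(x + 1)² + 3/4·(x + 1)³.
With (x + 1) = 1/3: p(-2/3) = -20/9.

-2.2222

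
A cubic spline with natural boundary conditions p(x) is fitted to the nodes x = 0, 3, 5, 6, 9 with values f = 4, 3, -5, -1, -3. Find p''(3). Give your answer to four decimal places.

Write m_i for p''(x_i). With h_i = 3, 2, 1, 3 and divided differences Δ_i = -1/3, -4, 4, -2/3, the continuity of p' gives the tridiagonal system
  3·m_0 + 10·m_1 + 2·m_2 = 6(Δ_1 - Δ_0) = -22
  2·m_1 + 6·m_2 + 1·m_3 = 6(Δ_2 - Δ_1) = 48
  1·m_2 + 8·m_3 + 3·m_4 = 6(Δ_3 - Δ_2) = -28
Natural end conditions: m_0 = m_4 = 0.
Solving the tridiagonal system: m_0 = 0, m_1 = -929/219, m_2 = 2236/219, m_3 = -1046/219, m_4 = 0.

-4.2420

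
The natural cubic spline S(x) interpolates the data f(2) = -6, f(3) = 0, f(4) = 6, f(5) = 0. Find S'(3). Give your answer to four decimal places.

7.6000

Let M_i = S''(x_i). Step sizes h_i = 1, 1, 1; slopes of the chords Δ_i = (y_(i+1) - y_i)/h_i = 6, 6, -6.
  1·M_0 + 4·M_1 + 1·M_2 = 6(Δ_1 - Δ_0) = 0
  1·M_1 + 4·M_2 + 1·M_3 = 6(Δ_2 - Δ_1) = -72
Natural end conditions: M_0 = M_3 = 0.
Forward elimination and back-substitution give M_0 = 0, M_1 = 24/5, M_2 = -96/5, M_3 = 0.
On [3, 4], S'(x) = b_1 + 2c_1·(x - 3) + 3d_1·(x - 3)² with b_1 = Δ_1 - h_1(2M_1 + M_2)/6 = 38/5, c_1 = M_1/2 = 12/5, d_1 = (M_2 - M_1)/(6h_1) = -4. So S'(3) = 38/5.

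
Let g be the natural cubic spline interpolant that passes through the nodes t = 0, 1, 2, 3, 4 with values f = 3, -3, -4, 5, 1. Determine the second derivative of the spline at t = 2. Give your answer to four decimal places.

Put M_i = g'' at the i-th knot. Here h = (1, 1, 1, 1) and Δ = (-6, -1, 9, -4), so the interior equations h_(i-1)·M_(i-1) + 2(h_(i-1)+h_i)·M_i + h_i·M_(i+1) = 6(Δ_i − Δ_(i-1)) read
  1·M_0 + 4·M_1 + 1·M_2 = 6(Δ_1 - Δ_0) = 30
  1·M_1 + 4·M_2 + 1·M_3 = 6(Δ_2 - Δ_1) = 60
  1·M_2 + 4·M_3 + 1·M_4 = 6(Δ_3 - Δ_2) = -78
Natural end conditions: M_0 = M_4 = 0.
Solving: M_0 = 0, M_1 = 33/14, M_2 = 144/7, M_3 = -345/14, M_4 = 0.

20.5714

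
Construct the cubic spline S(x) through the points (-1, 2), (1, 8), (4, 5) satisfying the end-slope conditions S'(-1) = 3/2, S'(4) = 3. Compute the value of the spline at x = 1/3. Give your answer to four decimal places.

With M_i denoting the second derivative at x_i, h_i = 2, 3, and Δ_i = (y_(i+1) − y_i)/h_i = 3, -1:
  2·M_0 + 10·M_1 + 3·M_2 = 6(Δ_1 - Δ_0) = -24
Clamped end conditions give two more equations: 2h_0·M_0 + h_0·M_1 = 6(Δ_0 - S'(-1)) = 9 and h_1·M_1 + 2h_1·M_2 = 6(S'(4) - Δ_1) = 24.
Solving: M_0 = 99/20, M_1 = -27/5, M_2 = 67/10.
On [-1, 1], S(x) = 2 + 3/2·(x + 1) + 99/40·(x + 1)² - 69/80·(x + 1)³.
With (x + 1) = 4/3: S(1/3) = 286/45.

6.3556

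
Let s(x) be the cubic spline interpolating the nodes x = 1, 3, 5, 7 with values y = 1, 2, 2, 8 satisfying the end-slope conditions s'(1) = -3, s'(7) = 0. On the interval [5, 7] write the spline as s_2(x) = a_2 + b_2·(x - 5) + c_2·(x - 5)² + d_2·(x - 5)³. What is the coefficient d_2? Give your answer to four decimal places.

-0.9750

Put M_i = s'' at the i-th knot. Here h = (2, 2, 2) and Δ = (1/2, 0, 3), so the interior equations h_(i-1)·M_(i-1) + 2(h_(i-1)+h_i)·M_i + h_i·M_(i+1) = 6(Δ_i − Δ_(i-1)) read
  2·M_0 + 8·M_1 + 2·M_2 = 6(Δ_1 - Δ_0) = -3
  2·M_1 + 8·M_2 + 2·M_3 = 6(Δ_2 - Δ_1) = 18
Clamped end conditions give two more equations: 2h_0·M_0 + h_0·M_1 = 6(Δ_0 - s'(1)) = 21 and h_2·M_2 + 2h_2·M_3 = 6(s'(7) - Δ_2) = -18.
Solving: M_0 = 69/10, M_1 = -33/10, M_2 = 24/5, M_3 = -69/10.
On [5, 7], with s_2(x) = a_2 + b_2·(x - 5) + c_2·(x - 5)² + d_2·(x - 5)³: c_2 = M_2/2 = 12/5, d_2 = (M_3 - M_2)/(6h_2) = -39/40, b_2 = Δ_2 - h_2(2M_2 + M_3)/6 = 21/10.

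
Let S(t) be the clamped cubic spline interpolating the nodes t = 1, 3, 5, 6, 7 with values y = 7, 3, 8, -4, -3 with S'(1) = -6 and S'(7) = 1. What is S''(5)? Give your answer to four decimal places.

-22.0833

Write m_i for S''(x_i). With h_i = 2, 2, 1, 1 and divided differences Δ_i = -2, 5/2, -12, 1, the continuity of S' gives the tridiagonal system
  2·m_0 + 8·m_1 + 2·m_2 = 6(Δ_1 - Δ_0) = 27
  2·m_1 + 6·m_2 + 1·m_3 = 6(Δ_2 - Δ_1) = -87
  1·m_2 + 4·m_3 + 1·m_4 = 6(Δ_3 - Δ_2) = 78
Clamped end conditions give two more equations: 2h_0·m_0 + h_0·m_1 = 6(Δ_0 - S'(1)) = 24 and h_3·m_3 + 2h_3·m_4 = 6(S'(7) - Δ_3) = 0.
Forward elimination and back-substitution give m_0 = 149/84, m_1 = 355/42, m_2 = -265/12, m_3 = 1201/42, m_4 = -1201/84.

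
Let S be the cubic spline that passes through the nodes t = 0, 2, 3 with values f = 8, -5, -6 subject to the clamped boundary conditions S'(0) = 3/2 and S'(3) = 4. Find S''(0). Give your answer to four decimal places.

Let m_i = S''(x_i). Step sizes h_i = 2, 1; slopes of the chords Δ_i = (y_(i+1) - y_i)/h_i = -13/2, -1.
  2·m_0 + 6·m_1 + 1·m_2 = 6(Δ_1 - Δ_0) = 33
Clamped end conditions give two more equations: 2h_0·m_0 + h_0·m_1 = 6(Δ_0 - S'(0)) = -48 and h_1·m_1 + 2h_1·m_2 = 6(S'(3) - Δ_1) = 30.
Solving the tridiagonal system: m_0 = -50/3, m_1 = 28/3, m_2 = 31/3.

-16.6667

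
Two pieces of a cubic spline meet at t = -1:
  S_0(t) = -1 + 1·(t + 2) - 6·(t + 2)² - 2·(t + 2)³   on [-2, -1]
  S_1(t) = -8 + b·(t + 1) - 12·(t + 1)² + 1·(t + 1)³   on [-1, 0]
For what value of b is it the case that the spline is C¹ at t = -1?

-17

S_0'(t) = 1 - 12·(t + 2) - 6·(t + 2)², so S_0'(-1) = -17. On the right, S_1'(-1) = b, so b = -17.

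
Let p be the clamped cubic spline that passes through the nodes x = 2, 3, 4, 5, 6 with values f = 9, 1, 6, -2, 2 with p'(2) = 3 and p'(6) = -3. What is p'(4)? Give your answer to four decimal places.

With M_i denoting the second derivative at x_i, h_i = 1, 1, 1, 1, and Δ_i = (y_(i+1) − y_i)/h_i = -8, 5, -8, 4:
  1·M_0 + 4·M_1 + 1·M_2 = 6(Δ_1 - Δ_0) = 78
  1·M_1 + 4·M_2 + 1·M_3 = 6(Δ_2 - Δ_1) = -78
  1·M_2 + 4·M_3 + 1·M_4 = 6(Δ_3 - Δ_2) = 72
Clamped end conditions give two more equations: 2h_0·M_0 + h_0·M_1 = 6(Δ_0 - p'(2)) = -66 and h_3·M_3 + 2h_3·M_4 = 6(p'(6) - Δ_3) = -42.
Forward elimination and back-substitution give M_0 = -1527/28, M_1 = 603/14, M_2 = -159/4, M_3 = 531/14, M_4 = -1119/28.
On [4, 5], p'(x) = b_2 + 2c_2·(x - 4) + 3d_2·(x - 4)² with b_2 = Δ_2 - h_2(2M_2 + M_3)/6 = -15/14, c_2 = M_2/2 = -159/8, d_2 = (M_3 - M_2)/(6h_2) = 725/56. So p'(4) = -15/14.

-1.0714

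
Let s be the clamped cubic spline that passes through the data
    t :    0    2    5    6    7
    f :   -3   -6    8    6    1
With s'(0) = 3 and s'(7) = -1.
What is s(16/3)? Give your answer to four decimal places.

Put M_i = s'' at the i-th knot. Here h = (2, 3, 1, 1) and Δ = (-3/2, 14/3, -2, -5), so the interior equations h_(i-1)·M_(i-1) + 2(h_(i-1)+h_i)·M_i + h_i·M_(i+1) = 6(Δ_i − Δ_(i-1)) read
  2·M_0 + 10·M_1 + 3·M_2 = 6(Δ_1 - Δ_0) = 37
  3·M_1 + 8·M_2 + 1·M_3 = 6(Δ_2 - Δ_1) = -40
  1·M_2 + 4·M_3 + 1·M_4 = 6(Δ_3 - Δ_2) = -18
Clamped end conditions give two more equations: 2h_0·M_0 + h_0·M_1 = 6(Δ_0 - s'(0)) = -27 and h_3·M_3 + 2h_3·M_4 = 6(s'(7) - Δ_3) = 24.
Hence M_0 = -6065/564, M_1 = 1129/141, M_2 = -2027/282, M_3 = -919/141, M_4 = 4303/282.
On [5, 6], s(t) = 8 + 209/141·(t - 5) - 2027/564·(t - 5)² + 21/188·(t - 5)³.
With (t - 5) = 1/3: s(16/3) = 20555/2538.

8.0989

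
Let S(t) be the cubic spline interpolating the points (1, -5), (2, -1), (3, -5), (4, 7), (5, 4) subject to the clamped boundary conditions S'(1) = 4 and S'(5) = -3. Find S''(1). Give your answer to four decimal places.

12.5000

Let σ_i = S''(x_i). Step sizes h_i = 1, 1, 1, 1; slopes of the chords Δ_i = (y_(i+1) - y_i)/h_i = 4, -4, 12, -3.
  1·σ_0 + 4·σ_1 + 1·σ_2 = 6(Δ_1 - Δ_0) = -48
  1·σ_1 + 4·σ_2 + 1·σ_3 = 6(Δ_2 - Δ_1) = 96
  1·σ_2 + 4·σ_3 + 1·σ_4 = 6(Δ_3 - Δ_2) = -90
Clamped end conditions give two more equations: 2h_0·σ_0 + h_0·σ_1 = 6(Δ_0 - S'(1)) = 0 and h_3·σ_3 + 2h_3·σ_4 = 6(S'(5) - Δ_3) = 0.
Forward elimination and back-substitution give σ_0 = 25/2, σ_1 = -25, σ_2 = 79/2, σ_3 = -37, σ_4 = 37/2.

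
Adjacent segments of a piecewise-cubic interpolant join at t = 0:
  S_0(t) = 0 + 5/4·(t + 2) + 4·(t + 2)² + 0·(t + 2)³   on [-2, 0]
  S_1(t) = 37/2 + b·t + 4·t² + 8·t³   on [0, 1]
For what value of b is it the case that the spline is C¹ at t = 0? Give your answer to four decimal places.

17.2500

S_0'(t) = 5/4 + 8·(t + 2) + 0·(t + 2)², so S_0'(0) = 69/4. On the right, S_1'(0) = b, so b = 69/4.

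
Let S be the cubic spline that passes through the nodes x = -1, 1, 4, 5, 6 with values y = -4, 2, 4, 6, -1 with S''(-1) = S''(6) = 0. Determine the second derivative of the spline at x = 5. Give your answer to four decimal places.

-14.4380

Let M_i = S''(x_i). Step sizes h_i = 2, 3, 1, 1; slopes of the chords Δ_i = (y_(i+1) - y_i)/h_i = 3, 2/3, 2, -7.
  2·M_0 + 10·M_1 + 3·M_2 = 6(Δ_1 - Δ_0) = -14
  3·M_1 + 8·M_2 + 1·M_3 = 6(Δ_2 - Δ_1) = 8
  1·M_2 + 4·M_3 + 1·M_4 = 6(Δ_3 - Δ_2) = -54
Natural end conditions: M_0 = M_4 = 0.
Hence M_0 = 0, M_1 = -346/137, M_2 = 514/137, M_3 = -1978/137, M_4 = 0.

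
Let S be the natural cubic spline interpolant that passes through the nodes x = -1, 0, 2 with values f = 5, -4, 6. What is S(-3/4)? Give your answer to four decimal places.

Let M_i = S''(x_i). Step sizes h_i = 1, 2; slopes of the chords Δ_i = (y_(i+1) - y_i)/h_i = -9, 5.
  1·M_0 + 6·M_1 + 2·M_2 = 6(Δ_1 - Δ_0) = 84
Natural end conditions: M_0 = M_2 = 0.
Forward elimination and back-substitution give M_0 = 0, M_1 = 14, M_2 = 0.
On [-1, 0], S(x) = 5 - 34/3·(x + 1) + 0·(x + 1)² + 7/3·(x + 1)³.
With (x + 1) = 1/4: S(-3/4) = 141/64.

2.2031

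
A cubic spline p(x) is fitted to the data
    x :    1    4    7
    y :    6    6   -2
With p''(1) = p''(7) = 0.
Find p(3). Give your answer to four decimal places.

6.7407

Write m_i for p''(x_i). With h_i = 3, 3 and divided differences Δ_i = 0, -8/3, the continuity of p' gives the tridiagonal system
  3·m_0 + 12·m_1 + 3·m_2 = 6(Δ_1 - Δ_0) = -16
Natural end conditions: m_0 = m_2 = 0.
Hence m_0 = 0, m_1 = -4/3, m_2 = 0.
On [1, 4], p(x) = 6 + 2/3·(x - 1) + 0·(x - 1)² - 2/27·(x - 1)³.
With (x - 1) = 2: p(3) = 182/27.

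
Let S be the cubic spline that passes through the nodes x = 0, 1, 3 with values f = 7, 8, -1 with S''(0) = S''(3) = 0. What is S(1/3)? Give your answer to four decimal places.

7.6049

Write σ_i for S''(x_i). With h_i = 1, 2 and divided differences Δ_i = 1, -9/2, the continuity of S' gives the tridiagonal system
  1·σ_0 + 6·σ_1 + 2·σ_2 = 6(Δ_1 - Δ_0) = -33
Natural end conditions: σ_0 = σ_2 = 0.
Solving the tridiagonal system: σ_0 = 0, σ_1 = -11/2, σ_2 = 0.
On [0, 1], S(x) = 7 + 23/12·x + 0·x² - 11/12·x³.
With x = 1/3: S(1/3) = 616/81.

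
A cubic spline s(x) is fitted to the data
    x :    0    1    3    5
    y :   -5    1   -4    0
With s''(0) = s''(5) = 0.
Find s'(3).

-2

With M_i denoting the second derivative at x_i, h_i = 1, 2, 2, and Δ_i = (y_(i+1) − y_i)/h_i = 6, -5/2, 2:
  1·M_0 + 6·M_1 + 2·M_2 = 6(Δ_1 - Δ_0) = -51
  2·M_1 + 8·M_2 + 2·M_3 = 6(Δ_2 - Δ_1) = 27
Natural end conditions: M_0 = M_3 = 0.
Forward elimination and back-substitution give M_0 = 0, M_1 = -21/2, M_2 = 6, M_3 = 0.
On [3, 5], s'(x) = b_2 + 2c_2·(x - 3) + 3d_2·(x - 3)² with b_2 = Δ_2 - h_2(2M_2 + M_3)/6 = -2, c_2 = M_2/2 = 3, d_2 = (M_3 - M_2)/(6h_2) = -1/2. So s'(3) = -2.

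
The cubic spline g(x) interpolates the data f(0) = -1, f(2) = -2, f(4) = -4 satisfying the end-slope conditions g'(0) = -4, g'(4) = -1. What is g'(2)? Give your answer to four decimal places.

0.1250

Let M_i = g''(x_i). Step sizes h_i = 2, 2; slopes of the chords Δ_i = (y_(i+1) - y_i)/h_i = -1/2, -1.
  2·M_0 + 8·M_1 + 2·M_2 = 6(Δ_1 - Δ_0) = -3
Clamped end conditions give two more equations: 2h_0·M_0 + h_0·M_1 = 6(Δ_0 - g'(0)) = 21 and h_1·M_1 + 2h_1·M_2 = 6(g'(4) - Δ_1) = 0.
Solving the tridiagonal system: M_0 = 51/8, M_1 = -9/4, M_2 = 9/8.
On [2, 4], g'(x) = b_1 + 2c_1·(x - 2) + 3d_1·(x - 2)² with b_1 = Δ_1 - h_1(2M_1 + M_2)/6 = 1/8, c_1 = M_1/2 = -9/8, d_1 = (M_2 - M_1)/(6h_1) = 9/32. So g'(2) = 1/8.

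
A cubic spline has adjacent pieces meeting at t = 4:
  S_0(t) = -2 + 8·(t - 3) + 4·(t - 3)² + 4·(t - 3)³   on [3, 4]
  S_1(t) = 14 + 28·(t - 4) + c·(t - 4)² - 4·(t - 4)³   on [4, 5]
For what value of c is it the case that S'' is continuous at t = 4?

16

S_0''(t) = 8 + 24·(t - 3), so S_0''(4) = 32. On the right, S_1''(4) = 2c, so c = 16.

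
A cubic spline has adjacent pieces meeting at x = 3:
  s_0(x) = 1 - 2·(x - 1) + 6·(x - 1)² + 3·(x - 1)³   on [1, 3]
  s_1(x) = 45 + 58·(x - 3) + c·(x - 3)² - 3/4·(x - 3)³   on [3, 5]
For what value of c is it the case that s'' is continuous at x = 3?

24

s_0''(x) = 12 + 18·(x - 1), so s_0''(3) = 48. On the right, s_1''(3) = 2c, so c = 24.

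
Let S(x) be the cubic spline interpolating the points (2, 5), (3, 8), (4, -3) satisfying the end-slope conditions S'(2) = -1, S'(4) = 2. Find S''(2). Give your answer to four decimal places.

34.5000

With m_i denoting the second derivative at x_i, h_i = 1, 1, and Δ_i = (y_(i+1) − y_i)/h_i = 3, -11:
  1·m_0 + 4·m_1 + 1·m_2 = 6(Δ_1 - Δ_0) = -84
Clamped end conditions give two more equations: 2h_0·m_0 + h_0·m_1 = 6(Δ_0 - S'(2)) = 24 and h_1·m_1 + 2h_1·m_2 = 6(S'(4) - Δ_1) = 78.
Solving: m_0 = 69/2, m_1 = -45, m_2 = 123/2.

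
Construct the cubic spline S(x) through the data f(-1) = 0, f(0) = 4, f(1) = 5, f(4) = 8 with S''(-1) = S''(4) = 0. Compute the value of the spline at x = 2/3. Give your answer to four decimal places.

Put M_i = S'' at the i-th knot. Here h = (1, 1, 3) and Δ = (4, 1, 1), so the interior equations h_(i-1)·M_(i-1) + 2(h_(i-1)+h_i)·M_i + h_i·M_(i+1) = 6(Δ_i − Δ_(i-1)) read
  1·M_0 + 4·M_1 + 1·M_2 = 6(Δ_1 - Δ_0) = -18
  1·M_1 + 8·M_2 + 3·M_3 = 6(Δ_2 - Δ_1) = 0
Natural end conditions: M_0 = M_3 = 0.
Hence M_0 = 0, M_1 = -144/31, M_2 = 18/31, M_3 = 0.
On [0, 1], S(x) = 4 + 76/31·x - 72/31·x² + 27/31·x³.
With x = 2/3: S(2/3) = 452/93.

4.8602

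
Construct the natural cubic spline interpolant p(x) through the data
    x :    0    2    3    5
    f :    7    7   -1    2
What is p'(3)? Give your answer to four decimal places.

-5.9286

Let M_i = p''(x_i). Step sizes h_i = 2, 1, 2; slopes of the chords Δ_i = (y_(i+1) - y_i)/h_i = 0, -8, 3/2.
  2·M_0 + 6·M_1 + 1·M_2 = 6(Δ_1 - Δ_0) = -48
  1·M_1 + 6·M_2 + 2·M_3 = 6(Δ_2 - Δ_1) = 57
Natural end conditions: M_0 = M_3 = 0.
Hence M_0 = 0, M_1 = -69/7, M_2 = 78/7, M_3 = 0.
On [3, 5], p'(x) = b_2 + 2c_2·(x - 3) + 3d_2·(x - 3)² with b_2 = Δ_2 - h_2(2M_2 + M_3)/6 = -83/14, c_2 = M_2/2 = 39/7, d_2 = (M_3 - M_2)/(6h_2) = -13/14. So p'(3) = -83/14.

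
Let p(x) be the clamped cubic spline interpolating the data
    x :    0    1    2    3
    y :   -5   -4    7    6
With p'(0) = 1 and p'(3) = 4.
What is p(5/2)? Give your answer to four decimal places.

With σ_i denoting the second derivative at x_i, h_i = 1, 1, 1, and Δ_i = (y_(i+1) − y_i)/h_i = 1, 11, -1:
  1·σ_0 + 4·σ_1 + 1·σ_2 = 6(Δ_1 - Δ_0) = 60
  1·σ_1 + 4·σ_2 + 1·σ_3 = 6(Δ_2 - Δ_1) = -72
Clamped end conditions give two more equations: 2h_0·σ_0 + h_0·σ_1 = 6(Δ_0 - p'(0)) = 0 and h_2·σ_2 + 2h_2·σ_3 = 6(p'(3) - Δ_2) = 30.
Forward elimination and back-substitution give σ_0 = -66/5, σ_1 = 132/5, σ_2 = -162/5, σ_3 = 156/5.
On [2, 3], p(x) = 7 + 23/5·(x - 2) - 81/5·(x - 2)² + 53/5·(x - 2)³.
With (x - 2) = 1/2: p(5/2) = 263/40.

6.5750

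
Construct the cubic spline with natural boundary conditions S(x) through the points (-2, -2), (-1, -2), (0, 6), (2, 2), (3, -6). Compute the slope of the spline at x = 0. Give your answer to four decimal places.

6.5574

Let M_i = S''(x_i). Step sizes h_i = 1, 1, 2, 1; slopes of the chords Δ_i = (y_(i+1) - y_i)/h_i = 0, 8, -2, -8.
  1·M_0 + 4·M_1 + 1·M_2 = 6(Δ_1 - Δ_0) = 48
  1·M_1 + 6·M_2 + 2·M_3 = 6(Δ_2 - Δ_1) = -60
  2·M_2 + 6·M_3 + 1·M_4 = 6(Δ_3 - Δ_2) = -36
Natural end conditions: M_0 = M_4 = 0.
Forward elimination and back-substitution give M_0 = 0, M_1 = 912/61, M_2 = -720/61, M_3 = -126/61, M_4 = 0.
On [0, 2], S'(x) = b_2 + 2c_2·x + 3d_2·x² with b_2 = Δ_2 - h_2(2M_2 + M_3)/6 = 400/61, c_2 = M_2/2 = -360/61, d_2 = (M_3 - M_2)/(6h_2) = 99/122. So S'(0) = 400/61.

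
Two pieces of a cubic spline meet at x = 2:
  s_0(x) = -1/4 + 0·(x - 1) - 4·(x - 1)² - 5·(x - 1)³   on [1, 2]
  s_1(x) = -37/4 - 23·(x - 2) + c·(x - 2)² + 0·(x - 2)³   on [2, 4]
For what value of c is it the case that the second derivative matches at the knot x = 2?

-19

s_0''(x) = -8 - 30·(x - 1), so s_0''(2) = -38. On the right, s_1''(2) = 2c, so c = -19.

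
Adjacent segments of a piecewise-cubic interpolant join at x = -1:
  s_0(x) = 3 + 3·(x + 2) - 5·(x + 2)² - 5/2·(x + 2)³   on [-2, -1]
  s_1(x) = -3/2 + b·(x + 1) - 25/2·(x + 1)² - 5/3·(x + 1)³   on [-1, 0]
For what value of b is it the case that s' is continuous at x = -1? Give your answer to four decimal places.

s_0'(x) = 3 - 10·(x + 2) - 15/2·(x + 2)², so s_0'(-1) = -29/2. On the right, s_1'(-1) = b, so b = -29/2.

-14.5000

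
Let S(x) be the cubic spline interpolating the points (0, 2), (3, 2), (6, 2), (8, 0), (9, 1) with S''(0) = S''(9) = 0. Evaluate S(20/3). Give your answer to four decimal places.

1.1492

Write m_i for S''(x_i). With h_i = 3, 3, 2, 1 and divided differences Δ_i = 0, 0, -1, 1, the continuity of S' gives the tridiagonal system
  3·m_0 + 12·m_1 + 3·m_2 = 6(Δ_1 - Δ_0) = 0
  3·m_1 + 10·m_2 + 2·m_3 = 6(Δ_2 - Δ_1) = -6
  2·m_2 + 6·m_3 + 1·m_4 = 6(Δ_3 - Δ_2) = 12
Natural end conditions: m_0 = m_4 = 0.
Forward elimination and back-substitution give m_0 = 0, m_1 = 30/103, m_2 = -120/103, m_3 = 246/103, m_4 = 0.
On [6, 8], S(x) = 2 - 105/103·(x - 6) - 60/103·(x - 6)² + 61/206·(x - 6)³.
With (x - 6) = 2/3: S(20/3) = 3196/2781.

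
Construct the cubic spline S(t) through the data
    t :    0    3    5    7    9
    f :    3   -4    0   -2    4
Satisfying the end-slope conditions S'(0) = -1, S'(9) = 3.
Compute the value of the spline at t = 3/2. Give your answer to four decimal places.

-1.0462

Let M_i = S''(x_i). Step sizes h_i = 3, 2, 2, 2; slopes of the chords Δ_i = (y_(i+1) - y_i)/h_i = -7/3, 2, -1, 3.
  3·M_0 + 10·M_1 + 2·M_2 = 6(Δ_1 - Δ_0) = 26
  2·M_1 + 8·M_2 + 2·M_3 = 6(Δ_2 - Δ_1) = -18
  2·M_2 + 8·M_3 + 2·M_4 = 6(Δ_3 - Δ_2) = 24
Clamped end conditions give two more equations: 2h_0·M_0 + h_0·M_1 = 6(Δ_0 - S'(0)) = -8 and h_3·M_3 + 2h_3·M_4 = 6(S'(9) - Δ_3) = 0.
Solving: M_0 = -251/69, M_1 = 106/23, M_2 = -211/46, M_3 = 109/23, M_4 = -109/46.
On [0, 3], S(t) = 3 - 1·t - 251/138·t² + 569/1242·t³.
With t = 3/2: S(3/2) = -385/368.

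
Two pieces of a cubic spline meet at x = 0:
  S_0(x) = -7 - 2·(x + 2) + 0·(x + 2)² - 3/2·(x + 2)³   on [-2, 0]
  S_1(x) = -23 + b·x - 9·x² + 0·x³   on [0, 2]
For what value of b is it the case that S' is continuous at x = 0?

-20

S_0'(x) = -2 + 0·(x + 2) - 9/2·(x + 2)², so S_0'(0) = -20. On the right, S_1'(0) = b, so b = -20.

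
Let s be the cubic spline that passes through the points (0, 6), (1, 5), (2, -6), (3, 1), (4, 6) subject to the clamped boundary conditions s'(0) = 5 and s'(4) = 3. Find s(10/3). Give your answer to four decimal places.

3.4021

Let M_i = s''(x_i). Step sizes h_i = 1, 1, 1, 1; slopes of the chords Δ_i = (y_(i+1) - y_i)/h_i = -1, -11, 7, 5.
  1·M_0 + 4·M_1 + 1·M_2 = 6(Δ_1 - Δ_0) = -60
  1·M_1 + 4·M_2 + 1·M_3 = 6(Δ_2 - Δ_1) = 108
  1·M_2 + 4·M_3 + 1·M_4 = 6(Δ_3 - Δ_2) = -12
Clamped end conditions give two more equations: 2h_0·M_0 + h_0·M_1 = 6(Δ_0 - s'(0)) = -36 and h_3·M_3 + 2h_3·M_4 = 6(s'(4) - Δ_3) = -12.
Hence M_0 = -97/14, M_1 = -155/7, M_2 = 71/2, M_3 = -83/7, M_4 = -1/14.
On [3, 4], s(x) = 1 + 251/28·(x - 3) - 83/14·(x - 3)² + 55/28·(x - 3)³.
With (x - 3) = 1/3: s(10/3) = 643/189.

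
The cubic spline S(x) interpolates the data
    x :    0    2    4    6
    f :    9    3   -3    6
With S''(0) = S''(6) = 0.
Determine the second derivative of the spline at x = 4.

Put M_i = S'' at the i-th knot. Here h = (2, 2, 2) and Δ = (-3, -3, 9/2), so the interior equations h_(i-1)·M_(i-1) + 2(h_(i-1)+h_i)·M_i + h_i·M_(i+1) = 6(Δ_i − Δ_(i-1)) read
  2·M_0 + 8·M_1 + 2·M_2 = 6(Δ_1 - Δ_0) = 0
  2·M_1 + 8·M_2 + 2·M_3 = 6(Δ_2 - Δ_1) = 45
Natural end conditions: M_0 = M_3 = 0.
Solving: M_0 = 0, M_1 = -3/2, M_2 = 6, M_3 = 0.

6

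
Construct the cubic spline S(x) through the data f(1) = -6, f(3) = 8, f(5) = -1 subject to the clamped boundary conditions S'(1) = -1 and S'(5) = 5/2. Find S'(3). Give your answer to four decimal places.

Write σ_i for S''(x_i). With h_i = 2, 2 and divided differences Δ_i = 7, -9/2, the continuity of S' gives the tridiagonal system
  2·σ_0 + 8·σ_1 + 2·σ_2 = 6(Δ_1 - Δ_0) = -69
Clamped end conditions give two more equations: 2h_0·σ_0 + h_0·σ_1 = 6(Δ_0 - S'(1)) = 48 and h_1·σ_1 + 2h_1·σ_2 = 6(S'(5) - Δ_1) = 42.
Solving: σ_0 = 43/2, σ_1 = -19, σ_2 = 20.
On [3, 5], S'(x) = b_1 + 2c_1·(x - 3) + 3d_1·(x - 3)² with b_1 = Δ_1 - h_1(2σ_1 + σ_2)/6 = 3/2, c_1 = σ_1/2 = -19/2, d_1 = (σ_2 - σ_1)/(6h_1) = 13/4. So S'(3) = 3/2.

1.5000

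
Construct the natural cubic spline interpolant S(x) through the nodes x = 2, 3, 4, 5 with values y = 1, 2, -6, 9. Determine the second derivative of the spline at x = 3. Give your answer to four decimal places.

-23.6000

Let M_i = S''(x_i). Step sizes h_i = 1, 1, 1; slopes of the chords Δ_i = (y_(i+1) - y_i)/h_i = 1, -8, 15.
  1·M_0 + 4·M_1 + 1·M_2 = 6(Δ_1 - Δ_0) = -54
  1·M_1 + 4·M_2 + 1·M_3 = 6(Δ_2 - Δ_1) = 138
Natural end conditions: M_0 = M_3 = 0.
Solving: M_0 = 0, M_1 = -118/5, M_2 = 202/5, M_3 = 0.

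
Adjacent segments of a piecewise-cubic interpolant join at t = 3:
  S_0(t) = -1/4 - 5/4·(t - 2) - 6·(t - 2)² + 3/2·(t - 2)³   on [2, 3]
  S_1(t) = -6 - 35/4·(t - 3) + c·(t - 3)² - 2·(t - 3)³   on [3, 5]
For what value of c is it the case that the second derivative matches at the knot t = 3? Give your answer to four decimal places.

S_0''(t) = -12 + 9·(t - 2), so S_0''(3) = -3. On the right, S_1''(3) = 2c, so c = -3/2.

-1.5000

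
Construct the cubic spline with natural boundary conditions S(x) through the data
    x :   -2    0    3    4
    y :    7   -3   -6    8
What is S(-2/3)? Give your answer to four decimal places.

0.6046

Write σ_i for S''(x_i). With h_i = 2, 3, 1 and divided differences Δ_i = -5, -1, 14, the continuity of S' gives the tridiagonal system
  2·σ_0 + 10·σ_1 + 3·σ_2 = 6(Δ_1 - Δ_0) = 24
  3·σ_1 + 8·σ_2 + 1·σ_3 = 6(Δ_2 - Δ_1) = 90
Natural end conditions: σ_0 = σ_3 = 0.
Hence σ_0 = 0, σ_1 = -78/71, σ_2 = 828/71, σ_3 = 0.
On [-2, 0], S(x) = 7 - 329/71·(x + 2) + 0·(x + 2)² - 13/142·(x + 2)³.
With (x + 2) = 4/3: S(-2/3) = 1159/1917.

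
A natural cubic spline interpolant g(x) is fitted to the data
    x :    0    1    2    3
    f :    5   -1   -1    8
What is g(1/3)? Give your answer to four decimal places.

2.7037

Write m_i for g''(x_i). With h_i = 1, 1, 1 and divided differences Δ_i = -6, 0, 9, the continuity of g' gives the tridiagonal system
  1·m_0 + 4·m_1 + 1·m_2 = 6(Δ_1 - Δ_0) = 36
  1·m_1 + 4·m_2 + 1·m_3 = 6(Δ_2 - Δ_1) = 54
Natural end conditions: m_0 = m_3 = 0.
Forward elimination and back-substitution give m_0 = 0, m_1 = 6, m_2 = 12, m_3 = 0.
On [0, 1], g(x) = 5 - 7·x + 0·x² + 1·x³.
With x = 1/3: g(1/3) = 73/27.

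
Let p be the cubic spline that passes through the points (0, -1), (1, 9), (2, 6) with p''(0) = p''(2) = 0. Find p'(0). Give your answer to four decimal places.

13.2500

Write M_i for p''(x_i). With h_i = 1, 1 and divided differences Δ_i = 10, -3, the continuity of p' gives the tridiagonal system
  1·M_0 + 4·M_1 + 1·M_2 = 6(Δ_1 - Δ_0) = -78
Natural end conditions: M_0 = M_2 = 0.
Solving the tridiagonal system: M_0 = 0, M_1 = -39/2, M_2 = 0.
On [0, 1], p'(x) = b_0 + 2c_0·x + 3d_0·x² with b_0 = Δ_0 - h_0(2M_0 + M_1)/6 = 53/4, c_0 = M_0/2 = 0, d_0 = (M_1 - M_0)/(6h_0) = -13/4. So p'(0) = 53/4.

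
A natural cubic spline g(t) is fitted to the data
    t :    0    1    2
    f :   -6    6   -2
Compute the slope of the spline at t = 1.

Let M_i = g''(x_i). Step sizes h_i = 1, 1; slopes of the chords Δ_i = (y_(i+1) - y_i)/h_i = 12, -8.
  1·M_0 + 4·M_1 + 1·M_2 = 6(Δ_1 - Δ_0) = -120
Natural end conditions: M_0 = M_2 = 0.
Hence M_0 = 0, M_1 = -30, M_2 = 0.
On [1, 2], g'(t) = b_1 + 2c_1·(t - 1) + 3d_1·(t - 1)² with b_1 = Δ_1 - h_1(2M_1 + M_2)/6 = 2, c_1 = M_1/2 = -15, d_1 = (M_2 - M_1)/(6h_1) = 5. So g'(1) = 2.

2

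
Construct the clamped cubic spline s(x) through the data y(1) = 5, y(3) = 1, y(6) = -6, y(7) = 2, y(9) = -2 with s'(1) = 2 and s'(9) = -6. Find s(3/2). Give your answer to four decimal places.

5.4173

Let M_i = s''(x_i). Step sizes h_i = 2, 3, 1, 2; slopes of the chords Δ_i = (y_(i+1) - y_i)/h_i = -2, -7/3, 8, -2.
  2·M_0 + 10·M_1 + 3·M_2 = 6(Δ_1 - Δ_0) = -2
  3·M_1 + 8·M_2 + 1·M_3 = 6(Δ_2 - Δ_1) = 62
  1·M_2 + 6·M_3 + 2·M_4 = 6(Δ_3 - Δ_2) = -60
Clamped end conditions give two more equations: 2h_0·M_0 + h_0·M_1 = 6(Δ_0 - s'(1)) = -24 and h_3·M_3 + 2h_3·M_4 = 6(s'(9) - Δ_3) = -24.
Solving: M_0 = -83/17, M_1 = -38/17, M_2 = 512/51, M_3 = -592/51, M_4 = -10/51.
On [1, 3], s(x) = 5 + 2·(x - 1) - 83/34·(x - 1)² + 15/68·(x - 1)³.
With (x - 1) = 1/2: s(3/2) = 2947/544.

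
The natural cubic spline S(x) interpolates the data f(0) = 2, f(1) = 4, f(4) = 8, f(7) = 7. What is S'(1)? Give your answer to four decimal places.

Put m_i = S'' at the i-th knot. Here h = (1, 3, 3) and Δ = (2, 4/3, -1/3), so the interior equations h_(i-1)·m_(i-1) + 2(h_(i-1)+h_i)·m_i + h_i·m_(i+1) = 6(Δ_i − Δ_(i-1)) read
  1·m_0 + 8·m_1 + 3·m_2 = 6(Δ_1 - Δ_0) = -4
  3·m_1 + 12·m_2 + 3·m_3 = 6(Δ_2 - Δ_1) = -10
Natural end conditions: m_0 = m_3 = 0.
Hence m_0 = 0, m_1 = -6/29, m_2 = -68/87, m_3 = 0.
On [1, 4], S'(x) = b_1 + 2c_1·(x - 1) + 3d_1·(x - 1)² with b_1 = Δ_1 - h_1(2m_1 + m_2)/6 = 56/29, c_1 = m_1/2 = -3/29, d_1 = (m_2 - m_1)/(6h_1) = -25/783. So S'(1) = 56/29.

1.9310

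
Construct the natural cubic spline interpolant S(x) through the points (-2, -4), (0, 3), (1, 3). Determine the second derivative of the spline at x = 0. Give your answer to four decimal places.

Put σ_i = S'' at the i-th knot. Here h = (2, 1) and Δ = (7/2, 0), so the interior equations h_(i-1)·σ_(i-1) + 2(h_(i-1)+h_i)·σ_i + h_i·σ_(i+1) = 6(Δ_i − Δ_(i-1)) read
  2·σ_0 + 6·σ_1 + 1·σ_2 = 6(Δ_1 - Δ_0) = -21
Natural end conditions: σ_0 = σ_2 = 0.
Forward elimination and back-substitution give σ_0 = 0, σ_1 = -7/2, σ_2 = 0.

-3.5000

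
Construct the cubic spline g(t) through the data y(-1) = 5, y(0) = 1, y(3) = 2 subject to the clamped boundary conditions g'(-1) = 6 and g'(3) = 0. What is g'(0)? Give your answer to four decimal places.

Write σ_i for g''(x_i). With h_i = 1, 3 and divided differences Δ_i = -4, 1/3, the continuity of g' gives the tridiagonal system
  1·σ_0 + 8·σ_1 + 3·σ_2 = 6(Δ_1 - Δ_0) = 26
Clamped end conditions give two more equations: 2h_0·σ_0 + h_0·σ_1 = 6(Δ_0 - g'(-1)) = -60 and h_1·σ_1 + 2h_1·σ_2 = 6(g'(3) - Δ_1) = -2.
Solving: σ_0 = -139/4, σ_1 = 19/2, σ_2 = -61/12.
On [0, 3], g'(t) = b_1 + 2c_1·t + 3d_1·t² with b_1 = Δ_1 - h_1(2σ_1 + σ_2)/6 = -53/8, c_1 = σ_1/2 = 19/4, d_1 = (σ_2 - σ_1)/(6h_1) = -175/216. So g'(0) = -53/8.

-6.6250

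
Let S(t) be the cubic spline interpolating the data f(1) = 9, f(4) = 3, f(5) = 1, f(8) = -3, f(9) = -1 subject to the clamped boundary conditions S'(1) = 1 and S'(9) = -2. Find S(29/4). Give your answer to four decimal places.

Put m_i = S'' at the i-th knot. Here h = (3, 1, 3, 1) and Δ = (-2, -2, -4/3, 2), so the interior equations h_(i-1)·m_(i-1) + 2(h_(i-1)+h_i)·m_i + h_i·m_(i+1) = 6(Δ_i − Δ_(i-1)) read
  3·m_0 + 8·m_1 + 1·m_2 = 6(Δ_1 - Δ_0) = 0
  1·m_1 + 8·m_2 + 3·m_3 = 6(Δ_2 - Δ_1) = 4
  3·m_2 + 8·m_3 + 1·m_4 = 6(Δ_3 - Δ_2) = 20
Clamped end conditions give two more equations: 2h_0·m_0 + h_0·m_1 = 6(Δ_0 - S'(1)) = -18 and h_3·m_3 + 2h_3·m_4 = 6(S'(9) - Δ_3) = -24.
Solving the tridiagonal system: m_0 = -823/216, m_1 = 175/108, m_2 = -331/216, m_3 = 527/108, m_4 = -3119/216.
On [5, 8], S(t) = 1 - 121/54·(t - 5) - 331/432·(t - 5)² + 1385/3888·(t - 5)³.
With (t - 5) = 9/4: S(29/4) = -11867/3072.

-3.8630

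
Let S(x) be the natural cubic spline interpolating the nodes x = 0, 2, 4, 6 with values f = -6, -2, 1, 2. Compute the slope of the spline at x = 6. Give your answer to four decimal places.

0.2667

Write σ_i for S''(x_i). With h_i = 2, 2, 2 and divided differences Δ_i = 2, 3/2, 1/2, the continuity of S' gives the tridiagonal system
  2·σ_0 + 8·σ_1 + 2·σ_2 = 6(Δ_1 - Δ_0) = -3
  2·σ_1 + 8·σ_2 + 2·σ_3 = 6(Δ_2 - Δ_1) = -6
Natural end conditions: σ_0 = σ_3 = 0.
Solving: σ_0 = 0, σ_1 = -1/5, σ_2 = -7/10, σ_3 = 0.
On [4, 6], S'(x) = b_2 + 2c_2·(x - 4) + 3d_2·(x - 4)² with b_2 = Δ_2 - h_2(2σ_2 + σ_3)/6 = 29/30, c_2 = σ_2/2 = -7/20, d_2 = (σ_3 - σ_2)/(6h_2) = 7/120. So S'(6) = 4/15.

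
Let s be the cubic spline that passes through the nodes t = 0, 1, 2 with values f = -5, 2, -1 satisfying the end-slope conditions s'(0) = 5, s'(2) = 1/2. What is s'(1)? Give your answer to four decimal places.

Let m_i = s''(x_i). Step sizes h_i = 1, 1; slopes of the chords Δ_i = (y_(i+1) - y_i)/h_i = 7, -3.
  1·m_0 + 4·m_1 + 1·m_2 = 6(Δ_1 - Δ_0) = -60
Clamped end conditions give two more equations: 2h_0·m_0 + h_0·m_1 = 6(Δ_0 - s'(0)) = 12 and h_1·m_1 + 2h_1·m_2 = 6(s'(2) - Δ_1) = 21.
Hence m_0 = 75/4, m_1 = -51/2, m_2 = 93/4.
On [1, 2], s'(t) = b_1 + 2c_1·(t - 1) + 3d_1·(t - 1)² with b_1 = Δ_1 - h_1(2m_1 + m_2)/6 = 13/8, c_1 = m_1/2 = -51/4, d_1 = (m_2 - m_1)/(6h_1) = 65/8. So s'(1) = 13/8.

1.6250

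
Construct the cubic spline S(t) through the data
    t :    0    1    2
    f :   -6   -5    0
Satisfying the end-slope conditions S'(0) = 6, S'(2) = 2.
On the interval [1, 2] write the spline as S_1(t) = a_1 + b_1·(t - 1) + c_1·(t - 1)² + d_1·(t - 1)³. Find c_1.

8

Let M_i = S''(x_i). Step sizes h_i = 1, 1; slopes of the chords Δ_i = (y_(i+1) - y_i)/h_i = 1, 5.
  1·M_0 + 4·M_1 + 1·M_2 = 6(Δ_1 - Δ_0) = 24
Clamped end conditions give two more equations: 2h_0·M_0 + h_0·M_1 = 6(Δ_0 - S'(0)) = -30 and h_1·M_1 + 2h_1·M_2 = 6(S'(2) - Δ_1) = -18.
Forward elimination and back-substitution give M_0 = -23, M_1 = 16, M_2 = -17.
On [1, 2], with S_1(t) = a_1 + b_1·(t - 1) + c_1·(t - 1)² + d_1·(t - 1)³: c_1 = M_1/2 = 8, d_1 = (M_2 - M_1)/(6h_1) = -11/2, b_1 = Δ_1 - h_1(2M_1 + M_2)/6 = 5/2.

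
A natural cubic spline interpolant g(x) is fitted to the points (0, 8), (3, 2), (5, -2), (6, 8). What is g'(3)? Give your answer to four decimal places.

Write M_i for g''(x_i). With h_i = 3, 2, 1 and divided differences Δ_i = -2, -2, 10, the continuity of g' gives the tridiagonal system
  3·M_0 + 10·M_1 + 2·M_2 = 6(Δ_1 - Δ_0) = 0
  2·M_1 + 6·M_2 + 1·M_3 = 6(Δ_2 - Δ_1) = 72
Natural end conditions: M_0 = M_3 = 0.
Solving the tridiagonal system: M_0 = 0, M_1 = -18/7, M_2 = 90/7, M_3 = 0.
On [3, 5], g'(x) = b_1 + 2c_1·(x - 3) + 3d_1·(x - 3)² with b_1 = Δ_1 - h_1(2M_1 + M_2)/6 = -32/7, c_1 = M_1/2 = -9/7, d_1 = (M_2 - M_1)/(6h_1) = 9/7. So g'(3) = -32/7.

-4.5714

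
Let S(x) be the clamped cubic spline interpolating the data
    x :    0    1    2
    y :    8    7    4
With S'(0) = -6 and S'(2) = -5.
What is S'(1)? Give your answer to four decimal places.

-0.2500

Put m_i = S'' at the i-th knot. Here h = (1, 1) and Δ = (-1, -3), so the interior equations h_(i-1)·m_(i-1) + 2(h_(i-1)+h_i)·m_i + h_i·m_(i+1) = 6(Δ_i − Δ_(i-1)) read
  1·m_0 + 4·m_1 + 1·m_2 = 6(Δ_1 - Δ_0) = -12
Clamped end conditions give two more equations: 2h_0·m_0 + h_0·m_1 = 6(Δ_0 - S'(0)) = 30 and h_1·m_1 + 2h_1·m_2 = 6(S'(2) - Δ_1) = -12.
Hence m_0 = 37/2, m_1 = -7, m_2 = -5/2.
On [1, 2], S'(x) = b_1 + 2c_1·(x - 1) + 3d_1·(x - 1)² with b_1 = Δ_1 - h_1(2m_1 + m_2)/6 = -1/4, c_1 = m_1/2 = -7/2, d_1 = (m_2 - m_1)/(6h_1) = 3/4. So S'(1) = -1/4.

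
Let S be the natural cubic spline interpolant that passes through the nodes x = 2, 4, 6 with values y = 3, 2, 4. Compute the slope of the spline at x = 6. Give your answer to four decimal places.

1.3750

Put M_i = S'' at the i-th knot. Here h = (2, 2) and Δ = (-1/2, 1), so the interior equations h_(i-1)·M_(i-1) + 2(h_(i-1)+h_i)·M_i + h_i·M_(i+1) = 6(Δ_i − Δ_(i-1)) read
  2·M_0 + 8·M_1 + 2·M_2 = 6(Δ_1 - Δ_0) = 9
Natural end conditions: M_0 = M_2 = 0.
Hence M_0 = 0, M_1 = 9/8, M_2 = 0.
On [4, 6], S'(x) = b_1 + 2c_1·(x - 4) + 3d_1·(x - 4)² with b_1 = Δ_1 - h_1(2M_1 + M_2)/6 = 1/4, c_1 = M_1/2 = 9/16, d_1 = (M_2 - M_1)/(6h_1) = -3/32. So S'(6) = 11/8.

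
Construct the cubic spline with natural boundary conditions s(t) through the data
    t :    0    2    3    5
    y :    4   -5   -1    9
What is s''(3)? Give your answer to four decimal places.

With σ_i denoting the second derivative at x_i, h_i = 2, 1, 2, and Δ_i = (y_(i+1) − y_i)/h_i = -9/2, 4, 5:
  2·σ_0 + 6·σ_1 + 1·σ_2 = 6(Δ_1 - Δ_0) = 51
  1·σ_1 + 6·σ_2 + 2·σ_3 = 6(Δ_2 - Δ_1) = 6
Natural end conditions: σ_0 = σ_3 = 0.
Forward elimination and back-substitution give σ_0 = 0, σ_1 = 60/7, σ_2 = -3/7, σ_3 = 0.

-0.4286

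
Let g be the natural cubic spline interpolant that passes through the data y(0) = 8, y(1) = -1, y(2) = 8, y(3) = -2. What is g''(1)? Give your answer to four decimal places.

36.4000

With M_i denoting the second derivative at x_i, h_i = 1, 1, 1, and Δ_i = (y_(i+1) − y_i)/h_i = -9, 9, -10:
  1·M_0 + 4·M_1 + 1·M_2 = 6(Δ_1 - Δ_0) = 108
  1·M_1 + 4·M_2 + 1·M_3 = 6(Δ_2 - Δ_1) = -114
Natural end conditions: M_0 = M_3 = 0.
Forward elimination and back-substitution give M_0 = 0, M_1 = 182/5, M_2 = -188/5, M_3 = 0.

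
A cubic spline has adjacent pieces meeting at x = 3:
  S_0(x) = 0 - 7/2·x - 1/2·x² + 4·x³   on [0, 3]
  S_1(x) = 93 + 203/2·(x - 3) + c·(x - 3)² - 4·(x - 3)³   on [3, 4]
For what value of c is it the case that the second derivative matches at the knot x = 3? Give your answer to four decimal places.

35.5000

S_0''(x) = -1 + 24·x, so S_0''(3) = 71. On the right, S_1''(3) = 2c, so c = 71/2.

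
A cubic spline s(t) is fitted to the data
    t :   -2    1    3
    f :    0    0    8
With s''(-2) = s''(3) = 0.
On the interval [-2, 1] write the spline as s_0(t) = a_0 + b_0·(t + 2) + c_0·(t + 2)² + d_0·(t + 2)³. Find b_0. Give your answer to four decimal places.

Write M_i for s''(x_i). With h_i = 3, 2 and divided differences Δ_i = 0, 4, the continuity of s' gives the tridiagonal system
  3·M_0 + 10·M_1 + 2·M_2 = 6(Δ_1 - Δ_0) = 24
Natural end conditions: M_0 = M_2 = 0.
Solving the tridiagonal system: M_0 = 0, M_1 = 12/5, M_2 = 0.
On [-2, 1], with s_0(t) = a_0 + b_0·(t + 2) + c_0·(t + 2)² + d_0·(t + 2)³: c_0 = M_0/2 = 0, d_0 = (M_1 - M_0)/(6h_0) = 2/15, b_0 = Δ_0 - h_0(2M_0 + M_1)/6 = -6/5.

-1.2000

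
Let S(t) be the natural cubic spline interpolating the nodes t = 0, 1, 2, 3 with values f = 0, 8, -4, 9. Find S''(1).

-42

Let M_i = S''(x_i). Step sizes h_i = 1, 1, 1; slopes of the chords Δ_i = (y_(i+1) - y_i)/h_i = 8, -12, 13.
  1·M_0 + 4·M_1 + 1·M_2 = 6(Δ_1 - Δ_0) = -120
  1·M_1 + 4·M_2 + 1·M_3 = 6(Δ_2 - Δ_1) = 150
Natural end conditions: M_0 = M_3 = 0.
Solving the tridiagonal system: M_0 = 0, M_1 = -42, M_2 = 48, M_3 = 0.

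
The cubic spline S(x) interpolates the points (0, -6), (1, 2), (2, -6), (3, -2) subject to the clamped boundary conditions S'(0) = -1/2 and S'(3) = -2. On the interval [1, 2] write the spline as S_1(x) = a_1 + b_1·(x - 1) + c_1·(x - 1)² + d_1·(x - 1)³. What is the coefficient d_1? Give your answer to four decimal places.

Write σ_i for S''(x_i). With h_i = 1, 1, 1 and divided differences Δ_i = 8, -8, 4, the continuity of S' gives the tridiagonal system
  1·σ_0 + 4·σ_1 + 1·σ_2 = 6(Δ_1 - Δ_0) = -96
  1·σ_1 + 4·σ_2 + 1·σ_3 = 6(Δ_2 - Δ_1) = 72
Clamped end conditions give two more equations: 2h_0·σ_0 + h_0·σ_1 = 6(Δ_0 - S'(0)) = 51 and h_2·σ_2 + 2h_2·σ_3 = 6(S'(3) - Δ_2) = -36.
Forward elimination and back-substitution give σ_0 = 242/5, σ_1 = -229/5, σ_2 = 194/5, σ_3 = -187/5.
On [1, 2], with S_1(x) = a_1 + b_1·(x - 1) + c_1·(x - 1)² + d_1·(x - 1)³: c_1 = σ_1/2 = -229/10, d_1 = (σ_2 - σ_1)/(6h_1) = 141/10, b_1 = Δ_1 - h_1(2σ_1 + σ_2)/6 = 4/5.

14.1000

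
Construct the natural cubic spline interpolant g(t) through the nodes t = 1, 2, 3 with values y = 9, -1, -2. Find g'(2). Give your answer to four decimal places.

Let M_i = g''(x_i). Step sizes h_i = 1, 1; slopes of the chords Δ_i = (y_(i+1) - y_i)/h_i = -10, -1.
  1·M_0 + 4·M_1 + 1·M_2 = 6(Δ_1 - Δ_0) = 54
Natural end conditions: M_0 = M_2 = 0.
Hence M_0 = 0, M_1 = 27/2, M_2 = 0.
On [2, 3], g'(t) = b_1 + 2c_1·(t - 2) + 3d_1·(t - 2)² with b_1 = Δ_1 - h_1(2M_1 + M_2)/6 = -11/2, c_1 = M_1/2 = 27/4, d_1 = (M_2 - M_1)/(6h_1) = -9/4. So g'(2) = -11/2.

-5.5000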